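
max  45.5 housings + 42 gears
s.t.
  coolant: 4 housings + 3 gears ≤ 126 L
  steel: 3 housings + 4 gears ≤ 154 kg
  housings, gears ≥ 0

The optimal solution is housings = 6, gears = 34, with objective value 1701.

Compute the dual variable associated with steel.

4.5

Check each constraint at x*: coolant 126/126 (tight); steel 154/154 (tight).
Dual feasibility on the basic columns requires 4·y_coolant + 3·y_steel = 45.5, 3·y_coolant + 4·y_steel = 42.
This yields shadow prices y_coolant = 8, y_steel = 4.5.
Shadow price of steel = 4.5.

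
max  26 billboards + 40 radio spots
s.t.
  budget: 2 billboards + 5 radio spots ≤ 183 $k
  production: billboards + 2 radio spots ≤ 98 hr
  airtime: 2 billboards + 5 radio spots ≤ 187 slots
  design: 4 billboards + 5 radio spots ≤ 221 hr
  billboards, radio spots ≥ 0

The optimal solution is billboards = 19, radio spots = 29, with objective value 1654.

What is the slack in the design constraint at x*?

design used = 4·19 + 5·29 = 221; slack = 221 − 221 = 0.

0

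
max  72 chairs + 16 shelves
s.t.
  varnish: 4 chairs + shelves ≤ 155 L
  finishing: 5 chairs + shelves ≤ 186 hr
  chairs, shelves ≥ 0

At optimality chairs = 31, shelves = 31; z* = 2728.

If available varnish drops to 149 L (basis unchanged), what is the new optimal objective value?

Both varnish and finishing are binding at x*.
From A_Bᵀ y = c: 4·y_varnish + 5·y_finishing = 72; 1·y_varnish + 1·y_finishing = 16.
Solving: y_varnish = 8, y_finishing = 8.
Δz = y_varnish·Δb = 8 × (-6) = -48, so new z* = 2728 − 48 = 2680.

2680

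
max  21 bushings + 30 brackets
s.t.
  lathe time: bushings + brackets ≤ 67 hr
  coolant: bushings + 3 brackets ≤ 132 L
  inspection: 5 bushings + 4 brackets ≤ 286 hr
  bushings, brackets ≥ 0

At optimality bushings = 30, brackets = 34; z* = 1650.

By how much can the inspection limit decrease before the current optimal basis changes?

110

Binding constraints: coolant, inspection. The basis is B = [[1,3],[5,4]] with det -11.
Per unit decrease in inspection, x* moves by d = (-0.2727, 0.0909).
The basis stays optimal until bushings reaches 0; allowable decrease = 110 hr.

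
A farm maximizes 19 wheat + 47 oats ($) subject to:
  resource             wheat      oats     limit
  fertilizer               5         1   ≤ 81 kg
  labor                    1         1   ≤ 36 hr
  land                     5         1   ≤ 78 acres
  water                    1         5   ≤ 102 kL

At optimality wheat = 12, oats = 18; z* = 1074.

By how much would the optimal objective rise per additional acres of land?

2

At the optimum: fertilizer uses 78 of 81 (slack = 3); labor uses 30 of 36 (slack = 6); land uses 78 of 78 (binding); water uses 102 of 102 (binding).
Since fertilizer, labor are not tight, their duals are 0.
The binding rows give the dual system: 5·y_land + 1·y_water = 19 and 1·y_land + 5·y_water = 47.
Solving: y_land = 2, y_water = 9.
Shadow price of land = 2.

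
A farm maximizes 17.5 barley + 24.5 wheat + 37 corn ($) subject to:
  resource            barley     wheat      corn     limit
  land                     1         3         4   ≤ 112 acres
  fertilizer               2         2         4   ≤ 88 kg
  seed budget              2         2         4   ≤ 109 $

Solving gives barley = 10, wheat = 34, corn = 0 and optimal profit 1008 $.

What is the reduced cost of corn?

Binding: land and fertilizer. Non-binding: seed budget (21 unused).
Since seed budget is not tight, its dual is 0.
From A_Bᵀ y = c: 1·y_land + 2·y_fertilizer = 17.5; 3·y_land + 2·y_fertilizer = 24.5.
→ y_land = 3.5 and y_fertilizer = 7.
Reduced cost of corn: c₃ − yᵀa₃ = 37 − (3.5·4 + 7·4) = 37 − 42 = -5.

-5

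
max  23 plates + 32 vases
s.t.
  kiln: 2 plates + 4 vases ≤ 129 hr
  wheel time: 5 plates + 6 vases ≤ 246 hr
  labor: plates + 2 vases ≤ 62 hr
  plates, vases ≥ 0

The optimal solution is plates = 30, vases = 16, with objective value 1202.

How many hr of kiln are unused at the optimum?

5

kiln used = 2·30 + 4·16 = 124; slack = 129 − 124 = 5.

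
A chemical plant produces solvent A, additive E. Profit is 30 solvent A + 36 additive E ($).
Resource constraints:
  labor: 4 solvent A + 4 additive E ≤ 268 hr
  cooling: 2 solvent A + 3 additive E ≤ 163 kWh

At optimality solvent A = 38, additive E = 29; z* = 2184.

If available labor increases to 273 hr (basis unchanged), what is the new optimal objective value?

At the optimum: labor uses 268 of 268 (binding); cooling uses 163 of 163 (binding).
From A_Bᵀ y = c: 4·y_labor + 2·y_cooling = 30; 4·y_labor + 3·y_cooling = 36.
→ y_labor = 4.5 and y_cooling = 6.
Δz = y_labor·Δb = 4.5 × (5) = 22.5, so new z* = 2184 + 22.5 = 2206.5.

2206.5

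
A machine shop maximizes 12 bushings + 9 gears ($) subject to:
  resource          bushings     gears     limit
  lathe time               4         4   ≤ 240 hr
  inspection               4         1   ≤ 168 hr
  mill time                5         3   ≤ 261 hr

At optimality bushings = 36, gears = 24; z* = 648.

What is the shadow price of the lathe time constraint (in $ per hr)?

At the optimum: lathe time uses 240 of 240 (binding); inspection uses 168 of 168 (binding); mill time uses 252 of 261 (slack = 9).
Since mill time is not tight, its dual is 0.
The binding rows give the dual system: 4·y_lathe time + 4·y_inspection = 12 and 4·y_lathe time + 1·y_inspection = 9.
This yields shadow prices y_lathe time = 2, y_inspection = 1.
Shadow price of lathe time = 2.

2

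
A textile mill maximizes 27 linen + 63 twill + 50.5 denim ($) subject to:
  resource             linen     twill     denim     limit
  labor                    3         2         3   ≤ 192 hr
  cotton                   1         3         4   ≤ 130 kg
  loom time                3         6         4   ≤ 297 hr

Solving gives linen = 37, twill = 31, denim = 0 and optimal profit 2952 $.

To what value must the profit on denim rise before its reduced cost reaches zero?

60

Check each constraint at x*: labor 173/192 (slack 19); cotton 130/130 (tight); loom time 297/297 (tight).
By complementary slackness, y = 0 for the non-binding constraint.
From A_Bᵀ y = c: 1·y_cotton + 3·y_loom time = 27; 3·y_cotton + 6·y_loom time = 63.
→ y_cotton = 9 and y_loom time = 6.
denim enters the basis when its profit ≥ yᵀa₃ = 9·4 + 6·4 = 60.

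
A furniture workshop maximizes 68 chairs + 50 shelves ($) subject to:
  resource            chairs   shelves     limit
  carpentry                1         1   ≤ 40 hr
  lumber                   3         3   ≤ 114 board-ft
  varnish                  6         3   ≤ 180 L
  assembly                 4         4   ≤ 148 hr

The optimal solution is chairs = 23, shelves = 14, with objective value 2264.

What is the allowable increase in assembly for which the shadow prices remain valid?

Binding constraints: varnish, assembly. The basis is B = [[6,3],[4,4]] with det 12.
Per unit increase in assembly, x* moves by d = (-0.25, 0.5).
The basis stays optimal until lumber becomes binding; allowable increase = 4 hr.

4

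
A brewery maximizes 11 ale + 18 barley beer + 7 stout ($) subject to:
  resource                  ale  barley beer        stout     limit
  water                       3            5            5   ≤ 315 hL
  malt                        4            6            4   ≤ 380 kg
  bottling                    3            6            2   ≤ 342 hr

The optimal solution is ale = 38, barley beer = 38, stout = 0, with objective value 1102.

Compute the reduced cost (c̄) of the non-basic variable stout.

Check each constraint at x*: water 304/315 (slack 11); malt 380/380 (tight); bottling 342/342 (tight).
Since water is not tight, its dual is 0.
Dual feasibility on the basic columns requires 4·y_malt + 3·y_bottling = 11, 6·y_malt + 6·y_bottling = 18.
This yields shadow prices y_malt = 2, y_bottling = 1.
Reduced cost of stout: c₃ − yᵀa₃ = 7 − (2·4 + 1·2) = 7 − 10 = -3.

-3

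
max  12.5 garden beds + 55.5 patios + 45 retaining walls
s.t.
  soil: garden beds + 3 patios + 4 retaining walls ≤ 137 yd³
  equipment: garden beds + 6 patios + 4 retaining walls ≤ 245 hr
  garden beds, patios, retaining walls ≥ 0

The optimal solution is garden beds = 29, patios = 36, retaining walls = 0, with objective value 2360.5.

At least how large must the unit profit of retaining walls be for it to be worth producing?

Check each constraint at x*: soil 137/137 (tight); equipment 245/245 (tight).
From A_Bᵀ y = c: 1·y_soil + 1·y_equipment = 12.5; 3·y_soil + 6·y_equipment = 55.5.
This yields shadow prices y_soil = 6.5, y_equipment = 6.
retaining walls enters the basis when its profit ≥ yᵀa₃ = 6.5·4 + 6·4 = 50.

50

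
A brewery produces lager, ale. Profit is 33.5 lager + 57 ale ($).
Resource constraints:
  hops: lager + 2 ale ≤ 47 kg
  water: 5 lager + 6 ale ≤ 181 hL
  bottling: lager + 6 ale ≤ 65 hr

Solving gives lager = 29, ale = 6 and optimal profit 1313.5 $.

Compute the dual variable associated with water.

At the optimum: hops uses 41 of 47 (slack = 6); water uses 181 of 181 (binding); bottling uses 65 of 65 (binding).
By complementary slackness, y = 0 for the non-binding constraint.
From A_Bᵀ y = c: 5·y_water + 1·y_bottling = 33.5; 6·y_water + 6·y_bottling = 57.
→ y_water = 6 and y_bottling = 3.5.
Shadow price of water = 6.

6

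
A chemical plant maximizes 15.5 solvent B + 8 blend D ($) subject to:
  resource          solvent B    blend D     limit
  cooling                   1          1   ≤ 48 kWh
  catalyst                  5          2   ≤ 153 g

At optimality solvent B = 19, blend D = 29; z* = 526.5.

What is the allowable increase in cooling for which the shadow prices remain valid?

28.5

Binding constraints: cooling, catalyst. The basis is B = [[1,1],[5,2]] with det -3.
Per unit increase in cooling, x* moves by d = (-0.6667, 1.6667).
The basis stays optimal until solvent B reaches 0; allowable increase = 28.5 kWh.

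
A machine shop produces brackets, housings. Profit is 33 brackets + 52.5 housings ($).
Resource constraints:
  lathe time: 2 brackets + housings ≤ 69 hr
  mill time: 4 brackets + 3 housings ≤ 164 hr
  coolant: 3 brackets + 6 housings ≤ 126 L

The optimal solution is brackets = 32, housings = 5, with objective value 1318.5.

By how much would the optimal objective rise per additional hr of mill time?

At the optimum: lathe time uses 69 of 69 (binding); mill time uses 143 of 164 (slack = 21); coolant uses 126 of 126 (binding).
Slack constraints have shadow price 0 (complementary slackness).
The binding rows give the dual system: 2·y_lathe time + 3·y_coolant = 33 and 1·y_lathe time + 6·y_coolant = 52.5.
→ y_lathe time = 4.5 and y_coolant = 8.
Shadow price of mill time = 0.

0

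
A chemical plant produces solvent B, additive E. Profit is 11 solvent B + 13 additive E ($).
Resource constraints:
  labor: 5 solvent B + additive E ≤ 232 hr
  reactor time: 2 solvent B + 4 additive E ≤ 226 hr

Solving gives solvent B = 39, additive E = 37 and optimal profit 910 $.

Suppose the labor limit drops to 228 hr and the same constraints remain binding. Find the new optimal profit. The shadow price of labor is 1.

906

Δb = -4, so new z* = 910 + (1)·(-4) = 910 − 4 = 906.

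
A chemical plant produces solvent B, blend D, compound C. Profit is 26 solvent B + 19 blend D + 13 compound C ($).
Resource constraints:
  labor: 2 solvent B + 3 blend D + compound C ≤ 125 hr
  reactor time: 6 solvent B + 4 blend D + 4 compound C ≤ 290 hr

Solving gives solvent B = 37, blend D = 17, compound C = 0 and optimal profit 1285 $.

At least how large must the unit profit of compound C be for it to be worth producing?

17

At the optimum: labor uses 125 of 125 (binding); reactor time uses 290 of 290 (binding).
Dual feasibility on the basic columns requires 2·y_labor + 6·y_reactor time = 26, 3·y_labor + 4·y_reactor time = 19.
This yields shadow prices y_labor = 1, y_reactor time = 4.
compound C enters the basis when its profit ≥ yᵀa₃ = 1·1 + 4·4 = 17.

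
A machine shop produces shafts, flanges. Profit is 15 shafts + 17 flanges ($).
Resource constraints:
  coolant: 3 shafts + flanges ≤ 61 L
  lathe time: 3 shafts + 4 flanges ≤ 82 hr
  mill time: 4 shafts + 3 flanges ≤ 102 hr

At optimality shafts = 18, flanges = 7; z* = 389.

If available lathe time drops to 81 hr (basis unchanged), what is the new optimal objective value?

385

At the optimum: coolant uses 61 of 61 (binding); lathe time uses 82 of 82 (binding); mill time uses 93 of 102 (slack = 9).
Since mill time is not tight, its dual is 0.
From A_Bᵀ y = c: 3·y_coolant + 3·y_lathe time = 15; 1·y_coolant + 4·y_lathe time = 17.
→ y_coolant = 1 and y_lathe time = 4.
Δz = y_lathe time·Δb = 4 × (-1) = -4, so new z* = 389 − 4 = 385.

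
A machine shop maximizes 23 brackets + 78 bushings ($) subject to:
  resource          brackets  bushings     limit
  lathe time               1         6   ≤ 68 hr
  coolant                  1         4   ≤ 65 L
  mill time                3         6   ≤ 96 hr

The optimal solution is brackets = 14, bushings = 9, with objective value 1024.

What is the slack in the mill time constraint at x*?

0

mill time used = 3·14 + 6·9 = 96; slack = 96 − 96 = 0.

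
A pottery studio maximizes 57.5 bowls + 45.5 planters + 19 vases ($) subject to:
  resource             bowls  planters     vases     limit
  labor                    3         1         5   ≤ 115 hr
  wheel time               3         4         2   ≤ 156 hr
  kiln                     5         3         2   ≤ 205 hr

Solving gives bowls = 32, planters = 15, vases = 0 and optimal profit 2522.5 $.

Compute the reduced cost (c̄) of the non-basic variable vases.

Check each constraint at x*: labor 111/115 (slack 4); wheel time 156/156 (tight); kiln 205/205 (tight).
Slack constraints have shadow price 0 (complementary slackness).
Dual feasibility on the basic columns requires 3·y_wheel time + 5·y_kiln = 57.5, 4·y_wheel time + 3·y_kiln = 45.5.
This yields shadow prices y_wheel time = 5, y_kiln = 8.5.
Reduced cost of vases: c₃ − yᵀa₃ = 19 − (5·2 + 8.5·2) = 19 − 27 = -8.

-8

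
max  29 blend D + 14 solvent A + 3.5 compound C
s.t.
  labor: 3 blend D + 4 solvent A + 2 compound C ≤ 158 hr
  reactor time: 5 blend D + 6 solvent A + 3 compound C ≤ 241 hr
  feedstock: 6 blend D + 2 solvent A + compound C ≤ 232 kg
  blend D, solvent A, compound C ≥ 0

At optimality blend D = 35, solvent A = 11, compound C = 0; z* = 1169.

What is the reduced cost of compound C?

-3.5

Binding: reactor time and feedstock. Non-binding: labor (9 unused).
By complementary slackness, y = 0 for the non-binding constraint.
The binding rows give the dual system: 5·y_reactor time + 6·y_feedstock = 29 and 6·y_reactor time + 2·y_feedstock = 14.
Solving: y_reactor time = 1, y_feedstock = 4.
Reduced cost of compound C: c₃ − yᵀa₃ = 3.5 − (1·3 + 4·1) = 3.5 − 7 = -3.5.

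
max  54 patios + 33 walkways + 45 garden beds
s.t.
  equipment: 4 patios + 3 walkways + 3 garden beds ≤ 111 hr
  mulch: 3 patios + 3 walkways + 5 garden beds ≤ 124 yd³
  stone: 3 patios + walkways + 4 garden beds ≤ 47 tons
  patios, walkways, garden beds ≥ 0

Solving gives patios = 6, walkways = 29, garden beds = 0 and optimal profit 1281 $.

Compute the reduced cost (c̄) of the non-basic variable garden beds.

-6

Check each constraint at x*: equipment 111/111 (tight); mulch 105/124 (slack 19); stone 47/47 (tight).
By complementary slackness, y = 0 for the non-binding constraint.
Dual feasibility on the basic columns requires 4·y_equipment + 3·y_stone = 54, 3·y_equipment + 1·y_stone = 33.
Solving: y_equipment = 9, y_stone = 6.
Reduced cost of garden beds: c₃ − yᵀa₃ = 45 − (9·3 + 6·4) = 45 − 51 = -6.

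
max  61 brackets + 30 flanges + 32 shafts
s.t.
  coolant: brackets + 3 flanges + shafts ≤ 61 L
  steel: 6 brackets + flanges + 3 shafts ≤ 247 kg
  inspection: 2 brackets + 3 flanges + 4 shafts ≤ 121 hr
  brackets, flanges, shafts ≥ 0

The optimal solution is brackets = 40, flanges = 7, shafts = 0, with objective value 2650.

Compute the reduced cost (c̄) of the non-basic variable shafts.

-2

Check each constraint at x*: coolant 61/61 (tight); steel 247/247 (tight); inspection 101/121 (slack 20).
Slack constraints have shadow price 0 (complementary slackness).
The binding rows give the dual system: 1·y_coolant + 6·y_steel = 61 and 3·y_coolant + 1·y_steel = 30.
→ y_coolant = 7 and y_steel = 9.
Reduced cost of shafts: c₃ − yᵀa₃ = 32 − (7·1 + 9·3) = 32 − 34 = -2.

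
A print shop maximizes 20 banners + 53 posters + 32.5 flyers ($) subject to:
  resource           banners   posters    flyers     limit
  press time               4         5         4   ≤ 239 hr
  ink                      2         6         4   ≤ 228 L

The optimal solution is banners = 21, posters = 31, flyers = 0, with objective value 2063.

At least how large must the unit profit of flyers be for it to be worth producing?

36

At the optimum: press time uses 239 of 239 (binding); ink uses 228 of 228 (binding).
From A_Bᵀ y = c: 4·y_press time + 2·y_ink = 20; 5·y_press time + 6·y_ink = 53.
→ y_press time = 1 and y_ink = 8.
flyers enters the basis when its profit ≥ yᵀa₃ = 1·4 + 8·4 = 36.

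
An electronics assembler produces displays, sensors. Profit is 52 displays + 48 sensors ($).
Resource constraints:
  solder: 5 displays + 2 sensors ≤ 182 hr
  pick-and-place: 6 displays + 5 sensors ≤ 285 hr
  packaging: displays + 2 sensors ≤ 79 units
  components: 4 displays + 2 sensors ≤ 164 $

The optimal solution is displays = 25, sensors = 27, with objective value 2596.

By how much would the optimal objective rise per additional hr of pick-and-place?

8

Binding: pick-and-place and packaging. Non-binding: solder (3 unused), components (10 unused).
By complementary slackness, y = 0 for the non-binding constraints.
From A_Bᵀ y = c: 6·y_pick-and-place + 1·y_packaging = 52; 5·y_pick-and-place + 2·y_packaging = 48.
Solving: y_pick-and-place = 8, y_packaging = 4.
Shadow price of pick-and-place = 8.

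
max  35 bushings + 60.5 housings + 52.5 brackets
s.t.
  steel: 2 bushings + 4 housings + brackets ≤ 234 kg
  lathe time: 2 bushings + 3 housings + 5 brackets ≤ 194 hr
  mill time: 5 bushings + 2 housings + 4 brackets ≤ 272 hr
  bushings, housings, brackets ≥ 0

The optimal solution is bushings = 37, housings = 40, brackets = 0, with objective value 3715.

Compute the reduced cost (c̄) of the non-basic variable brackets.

Check each constraint at x*: steel 234/234 (tight); lathe time 194/194 (tight); mill time 265/272 (slack 7).
By complementary slackness, y = 0 for the non-binding constraint.
From A_Bᵀ y = c: 2·y_steel + 2·y_lathe time = 35; 4·y_steel + 3·y_lathe time = 60.5.
Solving: y_steel = 8, y_lathe time = 9.5.
Reduced cost of brackets: c₃ − yᵀa₃ = 52.5 − (8·1 + 9.5·5) = 52.5 − 55.5 = -3.

-3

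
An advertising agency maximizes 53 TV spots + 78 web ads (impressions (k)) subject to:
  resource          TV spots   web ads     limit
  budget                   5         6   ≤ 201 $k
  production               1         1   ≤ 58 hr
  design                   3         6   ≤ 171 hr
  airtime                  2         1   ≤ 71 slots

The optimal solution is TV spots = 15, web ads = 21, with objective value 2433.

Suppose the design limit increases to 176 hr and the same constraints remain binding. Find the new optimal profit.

2463

At the optimum: budget uses 201 of 201 (binding); production uses 36 of 58 (slack = 22); design uses 171 of 171 (binding); airtime uses 51 of 71 (slack = 20).
By complementary slackness, y = 0 for the non-binding constraints.
From A_Bᵀ y = c: 5·y_budget + 3·y_design = 53; 6·y_budget + 6·y_design = 78.
Solving: y_budget = 7, y_design = 6.
Δz = y_design·Δb = 6 × (5) = 30, so new z* = 2433 + 30 = 2463.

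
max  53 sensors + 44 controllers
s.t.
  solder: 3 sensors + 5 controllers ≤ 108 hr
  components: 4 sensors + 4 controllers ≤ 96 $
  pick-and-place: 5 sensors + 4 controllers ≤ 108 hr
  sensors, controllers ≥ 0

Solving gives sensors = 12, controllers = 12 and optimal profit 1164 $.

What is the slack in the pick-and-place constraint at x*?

0

pick-and-place used = 5·12 + 4·12 = 108; slack = 108 − 108 = 0.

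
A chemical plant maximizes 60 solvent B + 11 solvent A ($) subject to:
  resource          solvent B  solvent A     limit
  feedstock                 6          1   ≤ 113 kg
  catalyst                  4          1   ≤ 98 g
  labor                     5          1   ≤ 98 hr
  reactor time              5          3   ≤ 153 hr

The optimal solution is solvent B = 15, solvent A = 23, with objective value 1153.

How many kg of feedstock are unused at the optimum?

0

feedstock used = 6·15 + 1·23 = 113; slack = 113 − 113 = 0.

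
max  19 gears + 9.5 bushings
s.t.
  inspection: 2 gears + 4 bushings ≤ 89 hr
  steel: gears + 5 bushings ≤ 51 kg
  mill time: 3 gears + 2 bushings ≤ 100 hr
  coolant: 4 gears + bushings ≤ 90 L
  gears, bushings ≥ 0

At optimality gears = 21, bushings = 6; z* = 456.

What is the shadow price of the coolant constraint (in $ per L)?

At the optimum: inspection uses 66 of 89 (slack = 23); steel uses 51 of 51 (binding); mill time uses 75 of 100 (slack = 25); coolant uses 90 of 90 (binding).
Since inspection, mill time are not tight, their duals are 0.
From A_Bᵀ y = c: 1·y_steel + 4·y_coolant = 19; 5·y_steel + 1·y_coolant = 9.5.
→ y_steel = 1 and y_coolant = 4.5.
Shadow price of coolant = 4.5.

4.5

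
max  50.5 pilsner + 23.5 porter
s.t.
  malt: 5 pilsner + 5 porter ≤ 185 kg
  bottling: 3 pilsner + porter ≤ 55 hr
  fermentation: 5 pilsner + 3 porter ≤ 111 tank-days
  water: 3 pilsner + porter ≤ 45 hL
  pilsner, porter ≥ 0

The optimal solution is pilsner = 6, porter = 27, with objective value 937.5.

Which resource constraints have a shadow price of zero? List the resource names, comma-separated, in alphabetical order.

bottling, malt

malt: 165/185 (slack 20)
bottling: 45/55 (slack 10)
fermentation: 111/111 (binding)
water: 45/45 (binding)
By complementary slackness, a constraint with positive slack has shadow price 0 → bottling, malt.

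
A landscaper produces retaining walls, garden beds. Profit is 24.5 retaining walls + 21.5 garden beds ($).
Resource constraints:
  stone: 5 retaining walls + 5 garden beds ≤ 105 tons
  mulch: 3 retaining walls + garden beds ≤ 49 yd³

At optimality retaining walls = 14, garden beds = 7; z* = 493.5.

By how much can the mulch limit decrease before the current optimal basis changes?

28

Binding constraints: stone, mulch. The basis is B = [[5,5],[3,1]] with det -10.
Per unit decrease in mulch, x* moves by d = (-0.5, 0.5).
The basis stays optimal until retaining walls reaches 0; allowable decrease = 28 yd³.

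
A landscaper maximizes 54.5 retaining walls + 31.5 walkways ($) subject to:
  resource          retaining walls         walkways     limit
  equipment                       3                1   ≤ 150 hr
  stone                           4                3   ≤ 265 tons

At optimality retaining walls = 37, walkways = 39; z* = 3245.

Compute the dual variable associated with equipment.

7.5

Check each constraint at x*: equipment 150/150 (tight); stone 265/265 (tight).
Dual feasibility on the basic columns requires 3·y_equipment + 4·y_stone = 54.5, 1·y_equipment + 3·y_stone = 31.5.
This yields shadow prices y_equipment = 7.5, y_stone = 8.
Shadow price of equipment = 7.5.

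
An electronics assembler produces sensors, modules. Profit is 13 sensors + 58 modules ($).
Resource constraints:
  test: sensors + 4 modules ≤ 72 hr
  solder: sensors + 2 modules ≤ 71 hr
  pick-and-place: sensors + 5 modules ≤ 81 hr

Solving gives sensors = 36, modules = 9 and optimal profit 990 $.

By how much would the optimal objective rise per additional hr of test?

7

Binding: test and pick-and-place. Non-binding: solder (17 unused).
Slack constraints have shadow price 0 (complementary slackness).
Dual feasibility on the basic columns requires 1·y_test + 1·y_pick-and-place = 13, 4·y_test + 5·y_pick-and-place = 58.
→ y_test = 7 and y_pick-and-place = 6.
Shadow price of test = 7.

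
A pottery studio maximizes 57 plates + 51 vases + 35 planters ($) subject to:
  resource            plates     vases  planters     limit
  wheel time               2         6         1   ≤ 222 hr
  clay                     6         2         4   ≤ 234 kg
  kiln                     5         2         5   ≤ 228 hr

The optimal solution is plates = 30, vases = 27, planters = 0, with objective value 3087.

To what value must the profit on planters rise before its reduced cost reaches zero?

Check each constraint at x*: wheel time 222/222 (tight); clay 234/234 (tight); kiln 204/228 (slack 24).
Since kiln is not tight, its dual is 0.
Dual feasibility on the basic columns requires 2·y_wheel time + 6·y_clay = 57, 6·y_wheel time + 2·y_clay = 51.
→ y_wheel time = 6 and y_clay = 7.5.
planters enters the basis when its profit ≥ yᵀa₃ = 6·1 + 7.5·4 = 36.

36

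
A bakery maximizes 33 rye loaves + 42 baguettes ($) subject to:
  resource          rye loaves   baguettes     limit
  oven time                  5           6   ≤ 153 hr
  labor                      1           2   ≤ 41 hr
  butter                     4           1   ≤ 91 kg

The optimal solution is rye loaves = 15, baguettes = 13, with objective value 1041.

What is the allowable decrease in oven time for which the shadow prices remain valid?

30

Binding constraints: oven time, labor. The basis is B = [[5,6],[1,2]] with det 4.
Per unit decrease in oven time, x* moves by d = (-0.5, 0.25).
The basis stays optimal until rye loaves reaches 0; allowable decrease = 30 hr.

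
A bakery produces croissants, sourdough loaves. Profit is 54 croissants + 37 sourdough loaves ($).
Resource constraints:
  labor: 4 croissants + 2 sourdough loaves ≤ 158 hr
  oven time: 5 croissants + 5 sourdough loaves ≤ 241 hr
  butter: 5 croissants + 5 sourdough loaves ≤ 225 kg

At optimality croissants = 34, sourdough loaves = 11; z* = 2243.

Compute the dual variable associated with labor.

Check each constraint at x*: labor 158/158 (tight); oven time 225/241 (slack 16); butter 225/225 (tight).
Since oven time is not tight, its dual is 0.
Dual feasibility on the basic columns requires 4·y_labor + 5·y_butter = 54, 2·y_labor + 5·y_butter = 37.
→ y_labor = 8.5 and y_butter = 4.
Shadow price of labor = 8.5.

8.5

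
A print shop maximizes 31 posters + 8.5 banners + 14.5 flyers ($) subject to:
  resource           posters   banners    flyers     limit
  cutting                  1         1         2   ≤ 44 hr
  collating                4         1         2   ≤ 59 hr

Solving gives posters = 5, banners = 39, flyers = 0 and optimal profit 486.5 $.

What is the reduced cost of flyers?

Both cutting and collating are binding at x*.
From A_Bᵀ y = c: 1·y_cutting + 4·y_collating = 31; 1·y_cutting + 1·y_collating = 8.5.
Solving: y_cutting = 1, y_collating = 7.5.
Reduced cost of flyers: c₃ − yᵀa₃ = 14.5 − (1·2 + 7.5·2) = 14.5 − 17 = -2.5.

-2.5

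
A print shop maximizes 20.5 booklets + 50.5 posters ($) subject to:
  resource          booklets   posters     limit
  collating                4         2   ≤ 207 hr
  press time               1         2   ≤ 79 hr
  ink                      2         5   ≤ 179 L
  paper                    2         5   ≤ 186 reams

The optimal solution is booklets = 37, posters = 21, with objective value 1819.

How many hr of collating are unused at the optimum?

collating used = 4·37 + 2·21 = 190; slack = 207 − 190 = 17.

17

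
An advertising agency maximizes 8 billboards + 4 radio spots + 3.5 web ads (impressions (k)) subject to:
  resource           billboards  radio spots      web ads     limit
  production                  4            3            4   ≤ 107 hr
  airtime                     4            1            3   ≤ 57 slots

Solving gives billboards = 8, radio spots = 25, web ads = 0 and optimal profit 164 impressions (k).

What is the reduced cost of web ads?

-3.5

Check each constraint at x*: production 107/107 (tight); airtime 57/57 (tight).
From A_Bᵀ y = c: 4·y_production + 4·y_airtime = 8; 3·y_production + 1·y_airtime = 4.
Solving: y_production = 1, y_airtime = 1.
Reduced cost of web ads: c₃ − yᵀa₃ = 3.5 − (1·4 + 1·3) = 3.5 − 7 = -3.5.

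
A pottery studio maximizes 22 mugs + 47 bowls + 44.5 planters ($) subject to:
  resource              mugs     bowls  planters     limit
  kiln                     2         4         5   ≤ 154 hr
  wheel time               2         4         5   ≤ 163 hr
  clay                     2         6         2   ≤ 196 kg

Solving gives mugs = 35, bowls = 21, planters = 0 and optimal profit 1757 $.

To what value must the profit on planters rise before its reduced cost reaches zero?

50.5

At the optimum: kiln uses 154 of 154 (binding); wheel time uses 154 of 163 (slack = 9); clay uses 196 of 196 (binding).
Since wheel time is not tight, its dual is 0.
Dual feasibility on the basic columns requires 2·y_kiln + 2·y_clay = 22, 4·y_kiln + 6·y_clay = 47.
This yields shadow prices y_kiln = 9.5, y_clay = 1.5.
planters enters the basis when its profit ≥ yᵀa₃ = 9.5·5 + 1.5·2 = 50.5.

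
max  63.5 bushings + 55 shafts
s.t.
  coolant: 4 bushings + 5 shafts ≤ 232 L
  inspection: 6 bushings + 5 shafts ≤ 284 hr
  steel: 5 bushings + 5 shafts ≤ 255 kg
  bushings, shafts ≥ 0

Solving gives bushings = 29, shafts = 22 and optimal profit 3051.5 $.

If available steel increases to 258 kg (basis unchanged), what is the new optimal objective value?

3059

Check each constraint at x*: coolant 226/232 (slack 6); inspection 284/284 (tight); steel 255/255 (tight).
Since coolant is not tight, its dual is 0.
The binding rows give the dual system: 6·y_inspection + 5·y_steel = 63.5 and 5·y_inspection + 5·y_steel = 55.
This yields shadow prices y_inspection = 8.5, y_steel = 2.5.
Δz = y_steel·Δb = 2.5 × (3) = 7.5, so new z* = 3051.5 + 7.5 = 3059.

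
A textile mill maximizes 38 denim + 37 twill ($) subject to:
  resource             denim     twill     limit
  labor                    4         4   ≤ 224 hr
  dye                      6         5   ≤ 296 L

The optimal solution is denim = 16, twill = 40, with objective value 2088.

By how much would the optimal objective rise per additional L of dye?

Both labor and dye are binding at x*.
Dual feasibility on the basic columns requires 4·y_labor + 6·y_dye = 38, 4·y_labor + 5·y_dye = 37.
This yields shadow prices y_labor = 8, y_dye = 1.
Shadow price of dye = 1.

1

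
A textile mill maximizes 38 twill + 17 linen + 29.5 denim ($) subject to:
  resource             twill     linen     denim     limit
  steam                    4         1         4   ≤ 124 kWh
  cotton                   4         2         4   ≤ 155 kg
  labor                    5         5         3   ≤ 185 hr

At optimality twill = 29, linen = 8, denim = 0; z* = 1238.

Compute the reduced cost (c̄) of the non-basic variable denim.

At the optimum: steam uses 124 of 124 (binding); cotton uses 132 of 155 (slack = 23); labor uses 185 of 185 (binding).
Since cotton is not tight, its dual is 0.
Dual feasibility on the basic columns requires 4·y_steam + 5·y_labor = 38, 1·y_steam + 5·y_labor = 17.
Solving: y_steam = 7, y_labor = 2.
Reduced cost of denim: c₃ − yᵀa₃ = 29.5 − (7·4 + 2·3) = 29.5 − 34 = -4.5.

-4.5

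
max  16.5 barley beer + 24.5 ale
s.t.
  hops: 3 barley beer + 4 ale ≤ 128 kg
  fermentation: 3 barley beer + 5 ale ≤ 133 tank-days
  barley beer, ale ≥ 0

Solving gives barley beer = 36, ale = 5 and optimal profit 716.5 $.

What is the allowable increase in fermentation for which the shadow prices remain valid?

Binding constraints: hops, fermentation. The basis is B = [[3,4],[3,5]] with det 3.
Per unit increase in fermentation, x* moves by d = (-1.3333, 1).
The basis stays optimal until barley beer reaches 0; allowable increase = 27 tank-days.

27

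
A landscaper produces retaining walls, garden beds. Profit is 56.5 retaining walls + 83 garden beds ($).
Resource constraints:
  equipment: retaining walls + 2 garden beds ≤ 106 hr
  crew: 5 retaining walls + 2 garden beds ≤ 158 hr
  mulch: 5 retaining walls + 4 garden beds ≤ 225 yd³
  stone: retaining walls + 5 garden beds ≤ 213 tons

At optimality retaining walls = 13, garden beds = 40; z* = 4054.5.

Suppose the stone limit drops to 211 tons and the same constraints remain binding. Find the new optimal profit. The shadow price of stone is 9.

Δb = -2, so new z* = 4054.5 + (9)·(-2) = 4054.5 − 18 = 4036.5.

4036.5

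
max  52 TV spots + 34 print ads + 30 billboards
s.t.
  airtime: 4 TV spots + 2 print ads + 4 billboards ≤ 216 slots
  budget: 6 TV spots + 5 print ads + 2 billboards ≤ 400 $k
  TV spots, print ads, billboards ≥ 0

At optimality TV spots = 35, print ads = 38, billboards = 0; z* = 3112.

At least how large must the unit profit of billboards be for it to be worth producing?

Check each constraint at x*: airtime 216/216 (tight); budget 400/400 (tight).
From A_Bᵀ y = c: 4·y_airtime + 6·y_budget = 52; 2·y_airtime + 5·y_budget = 34.
Solving: y_airtime = 7, y_budget = 4.
billboards enters the basis when its profit ≥ yᵀa₃ = 7·4 + 4·2 = 36.

36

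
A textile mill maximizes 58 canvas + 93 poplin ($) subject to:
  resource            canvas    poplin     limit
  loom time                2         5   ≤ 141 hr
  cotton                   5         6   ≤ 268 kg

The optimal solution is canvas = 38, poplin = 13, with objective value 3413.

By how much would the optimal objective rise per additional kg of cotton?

Check each constraint at x*: loom time 141/141 (tight); cotton 268/268 (tight).
Dual feasibility on the basic columns requires 2·y_loom time + 5·y_cotton = 58, 5·y_loom time + 6·y_cotton = 93.
This yields shadow prices y_loom time = 9, y_cotton = 8.
Shadow price of cotton = 8.

8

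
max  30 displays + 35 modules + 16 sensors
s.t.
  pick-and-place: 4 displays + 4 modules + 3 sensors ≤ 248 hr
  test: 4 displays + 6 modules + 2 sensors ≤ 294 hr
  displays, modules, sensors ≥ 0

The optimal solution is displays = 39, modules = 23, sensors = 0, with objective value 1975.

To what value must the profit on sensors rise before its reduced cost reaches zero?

Both pick-and-place and test are binding at x*.
The binding rows give the dual system: 4·y_pick-and-place + 4·y_test = 30 and 4·y_pick-and-place + 6·y_test = 35.
Solving: y_pick-and-place = 5, y_test = 2.5.
sensors enters the basis when its profit ≥ yᵀa₃ = 5·3 + 2.5·2 = 20.

20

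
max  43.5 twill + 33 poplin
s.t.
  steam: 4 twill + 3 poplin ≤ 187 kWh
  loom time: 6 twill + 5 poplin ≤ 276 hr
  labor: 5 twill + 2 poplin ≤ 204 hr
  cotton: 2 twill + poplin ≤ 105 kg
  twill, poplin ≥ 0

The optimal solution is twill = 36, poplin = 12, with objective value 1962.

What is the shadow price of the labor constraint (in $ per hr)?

Binding: loom time and labor. Non-binding: steam (7 unused), cotton (21 unused).
Slack constraints have shadow price 0 (complementary slackness).
From A_Bᵀ y = c: 6·y_loom time + 5·y_labor = 43.5; 5·y_loom time + 2·y_labor = 33.
Solving: y_loom time = 6, y_labor = 1.5.
Shadow price of labor = 1.5.

1.5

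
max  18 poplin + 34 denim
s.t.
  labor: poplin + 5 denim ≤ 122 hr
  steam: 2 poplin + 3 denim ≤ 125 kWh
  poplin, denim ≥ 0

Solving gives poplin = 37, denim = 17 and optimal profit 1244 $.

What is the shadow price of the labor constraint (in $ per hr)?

2

At the optimum: labor uses 122 of 122 (binding); steam uses 125 of 125 (binding).
Dual feasibility on the basic columns requires 1·y_labor + 2·y_steam = 18, 5·y_labor + 3·y_steam = 34.
→ y_labor = 2 and y_steam = 8.
Shadow price of labor = 2.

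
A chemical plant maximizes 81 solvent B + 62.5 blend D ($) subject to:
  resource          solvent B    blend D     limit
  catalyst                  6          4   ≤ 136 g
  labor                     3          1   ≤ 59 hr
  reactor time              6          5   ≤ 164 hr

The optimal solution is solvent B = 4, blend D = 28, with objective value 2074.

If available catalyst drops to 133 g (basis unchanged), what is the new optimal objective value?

Check each constraint at x*: catalyst 136/136 (tight); labor 40/59 (slack 19); reactor time 164/164 (tight).
Slack constraints have shadow price 0 (complementary slackness).
From A_Bᵀ y = c: 6·y_catalyst + 6·y_reactor time = 81; 4·y_catalyst + 5·y_reactor time = 62.5.
→ y_catalyst = 5 and y_reactor time = 8.5.
Δz = y_catalyst·Δb = 5 × (-3) = -15, so new z* = 2074 − 15 = 2059.

2059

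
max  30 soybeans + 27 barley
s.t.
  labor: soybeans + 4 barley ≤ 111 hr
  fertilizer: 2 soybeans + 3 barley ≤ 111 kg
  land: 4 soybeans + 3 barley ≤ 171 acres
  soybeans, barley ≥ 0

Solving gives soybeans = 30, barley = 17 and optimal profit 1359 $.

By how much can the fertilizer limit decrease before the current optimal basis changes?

Binding constraints: fertilizer, land. The basis is B = [[2,3],[4,3]] with det -6.
Per unit decrease in fertilizer, x* moves by d = (0.5, -0.6667).
The basis stays optimal until barley reaches 0; allowable decrease = 25.5 kg.

25.5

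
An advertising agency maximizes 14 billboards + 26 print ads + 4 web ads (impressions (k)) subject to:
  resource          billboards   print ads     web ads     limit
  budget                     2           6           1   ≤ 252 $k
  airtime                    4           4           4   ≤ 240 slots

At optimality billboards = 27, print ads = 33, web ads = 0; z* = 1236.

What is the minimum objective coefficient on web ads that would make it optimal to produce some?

11

Check each constraint at x*: budget 252/252 (tight); airtime 240/240 (tight).
Dual feasibility on the basic columns requires 2·y_budget + 4·y_airtime = 14, 6·y_budget + 4·y_airtime = 26.
→ y_budget = 3 and y_airtime = 2.
web ads enters the basis when its profit ≥ yᵀa₃ = 3·1 + 2·4 = 11.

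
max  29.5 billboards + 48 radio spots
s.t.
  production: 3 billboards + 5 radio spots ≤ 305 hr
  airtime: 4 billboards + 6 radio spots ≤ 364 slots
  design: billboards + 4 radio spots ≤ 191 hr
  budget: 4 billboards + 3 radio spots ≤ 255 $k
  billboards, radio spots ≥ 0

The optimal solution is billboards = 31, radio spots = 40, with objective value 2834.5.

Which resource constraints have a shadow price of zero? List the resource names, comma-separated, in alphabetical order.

production: 293/305 (slack 12)
airtime: 364/364 (binding)
design: 191/191 (binding)
budget: 244/255 (slack 11)
By complementary slackness, a constraint with positive slack has shadow price 0 → budget, production.

budget, production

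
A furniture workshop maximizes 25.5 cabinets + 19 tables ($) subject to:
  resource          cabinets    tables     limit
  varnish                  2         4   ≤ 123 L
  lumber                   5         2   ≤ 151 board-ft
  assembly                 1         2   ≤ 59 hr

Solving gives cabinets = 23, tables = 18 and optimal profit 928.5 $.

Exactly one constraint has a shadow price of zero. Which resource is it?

varnish

varnish: 118/123 (slack 5)
lumber: 151/151 (binding)
assembly: 59/59 (binding)
By complementary slackness, a constraint with positive slack has shadow price 0 → varnish.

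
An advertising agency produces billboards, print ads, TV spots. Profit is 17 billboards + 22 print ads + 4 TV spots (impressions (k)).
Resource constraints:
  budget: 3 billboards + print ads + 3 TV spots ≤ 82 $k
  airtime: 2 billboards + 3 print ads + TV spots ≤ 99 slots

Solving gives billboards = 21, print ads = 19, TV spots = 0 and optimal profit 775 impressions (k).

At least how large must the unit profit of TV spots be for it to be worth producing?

10

Check each constraint at x*: budget 82/82 (tight); airtime 99/99 (tight).
Dual feasibility on the basic columns requires 3·y_budget + 2·y_airtime = 17, 1·y_budget + 3·y_airtime = 22.
This yields shadow prices y_budget = 1, y_airtime = 7.
TV spots enters the basis when its profit ≥ yᵀa₃ = 1·3 + 7·1 = 10.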